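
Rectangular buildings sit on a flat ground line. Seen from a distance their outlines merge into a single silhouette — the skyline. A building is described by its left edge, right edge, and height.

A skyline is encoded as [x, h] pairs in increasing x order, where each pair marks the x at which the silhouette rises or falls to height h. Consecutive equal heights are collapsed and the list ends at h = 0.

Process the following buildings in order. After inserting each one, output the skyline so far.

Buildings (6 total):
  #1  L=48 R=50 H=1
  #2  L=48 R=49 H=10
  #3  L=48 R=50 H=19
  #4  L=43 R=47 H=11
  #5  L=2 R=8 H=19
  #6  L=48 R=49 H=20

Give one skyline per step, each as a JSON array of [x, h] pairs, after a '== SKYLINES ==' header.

== SKYLINES ==
[[48,1],[50,0]]
[[48,10],[49,1],[50,0]]
[[48,19],[50,0]]
[[43,11],[47,0],[48,19],[50,0]]
[[2,19],[8,0],[43,11],[47,0],[48,19],[50,0]]
[[2,19],[8,0],[43,11],[47,0],[48,20],[49,19],[50,0]]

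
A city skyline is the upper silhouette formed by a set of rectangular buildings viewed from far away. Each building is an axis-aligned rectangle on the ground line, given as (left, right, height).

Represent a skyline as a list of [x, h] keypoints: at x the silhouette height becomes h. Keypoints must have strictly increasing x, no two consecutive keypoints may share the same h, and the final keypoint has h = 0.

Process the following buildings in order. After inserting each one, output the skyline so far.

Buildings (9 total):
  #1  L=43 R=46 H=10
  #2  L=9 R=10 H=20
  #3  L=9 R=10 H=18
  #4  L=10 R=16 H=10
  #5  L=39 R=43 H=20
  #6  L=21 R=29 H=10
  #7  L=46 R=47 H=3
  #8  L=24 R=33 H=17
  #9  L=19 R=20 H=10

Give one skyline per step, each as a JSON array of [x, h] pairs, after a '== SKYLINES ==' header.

== SKYLINES ==
[[43,10],[46,0]]
[[9,20],[10,0],[43,10],[46,0]]
[[9,20],[10,0],[43,10],[46,0]]
[[9,20],[10,10],[16,0],[43,10],[46,0]]
[[9,20],[10,10],[16,0],[39,20],[43,10],[46,0]]
[[9,20],[10,10],[16,0],[21,10],[29,0],[39,20],[43,10],[46,0]]
[[9,20],[10,10],[16,0],[21,10],[29,0],[39,20],[43,10],[46,3],[47,0]]
[[9,20],[10,10],[16,0],[21,10],[24,17],[33,0],[39,20],[43,10],[46,3],[47,0]]
[[9,20],[10,10],[16,0],[19,10],[20,0],[21,10],[24,17],[33,0],[39,20],[43,10],[46,3],[47,0]]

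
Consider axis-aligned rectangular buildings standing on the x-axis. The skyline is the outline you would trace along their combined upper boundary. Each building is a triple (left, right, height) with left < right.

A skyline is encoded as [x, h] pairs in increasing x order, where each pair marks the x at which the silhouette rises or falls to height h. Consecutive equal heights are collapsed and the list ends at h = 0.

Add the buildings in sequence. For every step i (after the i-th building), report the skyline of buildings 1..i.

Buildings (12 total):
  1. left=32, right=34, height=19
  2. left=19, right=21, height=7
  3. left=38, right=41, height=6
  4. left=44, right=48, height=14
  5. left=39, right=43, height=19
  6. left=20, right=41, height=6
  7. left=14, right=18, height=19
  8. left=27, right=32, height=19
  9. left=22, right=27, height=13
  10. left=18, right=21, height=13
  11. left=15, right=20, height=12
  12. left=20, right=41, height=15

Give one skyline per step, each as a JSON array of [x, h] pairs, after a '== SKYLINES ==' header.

== SKYLINES ==
[[32,19],[34,0]]
[[19,7],[21,0],[32,19],[34,0]]
[[19,7],[21,0],[32,19],[34,0],[38,6],[41,0]]
[[19,7],[21,0],[32,19],[34,0],[38,6],[41,0],[44,14],[48,0]]
[[19,7],[21,0],[32,19],[34,0],[38,6],[39,19],[43,0],[44,14],[48,0]]
[[19,7],[21,6],[32,19],[34,6],[39,19],[43,0],[44,14],[48,0]]
[[14,19],[18,0],[19,7],[21,6],[32,19],[34,6],[39,19],[43,0],[44,14],[48,0]]
[[14,19],[18,0],[19,7],[21,6],[27,19],[34,6],[39,19],[43,0],[44,14],[48,0]]
[[14,19],[18,0],[19,7],[21,6],[22,13],[27,19],[34,6],[39,19],[43,0],[44,14],[48,0]]
[[14,19],[18,13],[21,6],[22,13],[27,19],[34,6],[39,19],[43,0],[44,14],[48,0]]
[[14,19],[18,13],[21,6],[22,13],[27,19],[34,6],[39,19],[43,0],[44,14],[48,0]]
[[14,19],[18,13],[20,15],[27,19],[34,15],[39,19],[43,0],[44,14],[48,0]]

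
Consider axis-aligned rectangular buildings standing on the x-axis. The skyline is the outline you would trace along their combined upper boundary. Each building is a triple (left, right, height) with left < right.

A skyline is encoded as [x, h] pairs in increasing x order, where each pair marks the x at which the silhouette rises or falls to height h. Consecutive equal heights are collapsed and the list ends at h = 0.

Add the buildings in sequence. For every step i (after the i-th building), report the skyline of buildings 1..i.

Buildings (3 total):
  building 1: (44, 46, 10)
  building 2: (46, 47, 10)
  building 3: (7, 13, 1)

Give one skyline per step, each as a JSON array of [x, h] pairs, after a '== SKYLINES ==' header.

== SKYLINES ==
[[44,10],[46,0]]
[[44,10],[47,0]]
[[7,1],[13,0],[44,10],[47,0]]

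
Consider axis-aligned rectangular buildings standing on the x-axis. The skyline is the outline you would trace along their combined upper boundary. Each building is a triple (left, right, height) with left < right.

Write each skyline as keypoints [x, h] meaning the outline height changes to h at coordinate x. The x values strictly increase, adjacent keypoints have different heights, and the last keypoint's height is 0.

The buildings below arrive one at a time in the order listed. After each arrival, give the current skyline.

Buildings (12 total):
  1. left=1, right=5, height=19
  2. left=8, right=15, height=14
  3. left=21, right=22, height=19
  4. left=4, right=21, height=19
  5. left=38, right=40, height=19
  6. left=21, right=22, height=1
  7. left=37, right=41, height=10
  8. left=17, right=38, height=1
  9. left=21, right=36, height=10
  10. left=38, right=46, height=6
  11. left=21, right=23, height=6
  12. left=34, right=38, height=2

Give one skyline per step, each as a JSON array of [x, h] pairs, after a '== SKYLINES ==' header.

== SKYLINES ==
[[1,19],[5,0]]
[[1,19],[5,0],[8,14],[15,0]]
[[1,19],[5,0],[8,14],[15,0],[21,19],[22,0]]
[[1,19],[22,0]]
[[1,19],[22,0],[38,19],[40,0]]
[[1,19],[22,0],[38,19],[40,0]]
[[1,19],[22,0],[37,10],[38,19],[40,10],[41,0]]
[[1,19],[22,1],[37,10],[38,19],[40,10],[41,0]]
[[1,19],[22,10],[36,1],[37,10],[38,19],[40,10],[41,0]]
[[1,19],[22,10],[36,1],[37,10],[38,19],[40,10],[41,6],[46,0]]
[[1,19],[22,10],[36,1],[37,10],[38,19],[40,10],[41,6],[46,0]]
[[1,19],[22,10],[36,2],[37,10],[38,19],[40,10],[41,6],[46,0]]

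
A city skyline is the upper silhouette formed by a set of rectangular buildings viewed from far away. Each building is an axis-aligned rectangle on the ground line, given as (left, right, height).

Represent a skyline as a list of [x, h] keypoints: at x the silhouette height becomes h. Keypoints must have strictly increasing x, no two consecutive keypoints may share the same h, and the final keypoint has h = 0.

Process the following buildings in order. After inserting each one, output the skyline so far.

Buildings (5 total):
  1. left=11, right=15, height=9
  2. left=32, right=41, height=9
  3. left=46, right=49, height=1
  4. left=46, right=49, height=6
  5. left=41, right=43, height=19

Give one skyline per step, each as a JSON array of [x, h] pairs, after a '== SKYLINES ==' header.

== SKYLINES ==
[[11,9],[15,0]]
[[11,9],[15,0],[32,9],[41,0]]
[[11,9],[15,0],[32,9],[41,0],[46,1],[49,0]]
[[11,9],[15,0],[32,9],[41,0],[46,6],[49,0]]
[[11,9],[15,0],[32,9],[41,19],[43,0],[46,6],[49,0]]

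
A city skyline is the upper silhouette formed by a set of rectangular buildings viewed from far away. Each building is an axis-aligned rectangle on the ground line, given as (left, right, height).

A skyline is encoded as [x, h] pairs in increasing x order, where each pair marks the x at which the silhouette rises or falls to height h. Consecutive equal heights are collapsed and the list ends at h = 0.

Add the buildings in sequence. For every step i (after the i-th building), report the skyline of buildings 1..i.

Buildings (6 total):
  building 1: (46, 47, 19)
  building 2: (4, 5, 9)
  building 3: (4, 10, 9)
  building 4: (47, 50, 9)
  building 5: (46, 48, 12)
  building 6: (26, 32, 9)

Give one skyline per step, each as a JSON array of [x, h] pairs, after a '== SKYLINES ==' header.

== SKYLINES ==
[[46,19],[47,0]]
[[4,9],[5,0],[46,19],[47,0]]
[[4,9],[10,0],[46,19],[47,0]]
[[4,9],[10,0],[46,19],[47,9],[50,0]]
[[4,9],[10,0],[46,19],[47,12],[48,9],[50,0]]
[[4,9],[10,0],[26,9],[32,0],[46,19],[47,12],[48,9],[50,0]]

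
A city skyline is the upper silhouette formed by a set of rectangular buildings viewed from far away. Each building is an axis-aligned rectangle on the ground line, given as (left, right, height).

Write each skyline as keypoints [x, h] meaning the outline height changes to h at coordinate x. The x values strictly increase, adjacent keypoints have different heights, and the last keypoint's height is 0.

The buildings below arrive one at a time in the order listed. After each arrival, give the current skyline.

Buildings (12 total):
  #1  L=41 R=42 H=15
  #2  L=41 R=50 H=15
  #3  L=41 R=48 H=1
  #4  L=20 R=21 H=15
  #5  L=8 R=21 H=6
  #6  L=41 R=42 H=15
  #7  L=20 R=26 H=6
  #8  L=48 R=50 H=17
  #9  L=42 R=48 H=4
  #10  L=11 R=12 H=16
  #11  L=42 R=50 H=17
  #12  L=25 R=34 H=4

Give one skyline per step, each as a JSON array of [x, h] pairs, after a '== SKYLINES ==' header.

== SKYLINES ==
[[41,15],[42,0]]
[[41,15],[50,0]]
[[41,15],[50,0]]
[[20,15],[21,0],[41,15],[50,0]]
[[8,6],[20,15],[21,0],[41,15],[50,0]]
[[8,6],[20,15],[21,0],[41,15],[50,0]]
[[8,6],[20,15],[21,6],[26,0],[41,15],[50,0]]
[[8,6],[20,15],[21,6],[26,0],[41,15],[48,17],[50,0]]
[[8,6],[20,15],[21,6],[26,0],[41,15],[48,17],[50,0]]
[[8,6],[11,16],[12,6],[20,15],[21,6],[26,0],[41,15],[48,17],[50,0]]
[[8,6],[11,16],[12,6],[20,15],[21,6],[26,0],[41,15],[42,17],[50,0]]
[[8,6],[11,16],[12,6],[20,15],[21,6],[26,4],[34,0],[41,15],[42,17],[50,0]]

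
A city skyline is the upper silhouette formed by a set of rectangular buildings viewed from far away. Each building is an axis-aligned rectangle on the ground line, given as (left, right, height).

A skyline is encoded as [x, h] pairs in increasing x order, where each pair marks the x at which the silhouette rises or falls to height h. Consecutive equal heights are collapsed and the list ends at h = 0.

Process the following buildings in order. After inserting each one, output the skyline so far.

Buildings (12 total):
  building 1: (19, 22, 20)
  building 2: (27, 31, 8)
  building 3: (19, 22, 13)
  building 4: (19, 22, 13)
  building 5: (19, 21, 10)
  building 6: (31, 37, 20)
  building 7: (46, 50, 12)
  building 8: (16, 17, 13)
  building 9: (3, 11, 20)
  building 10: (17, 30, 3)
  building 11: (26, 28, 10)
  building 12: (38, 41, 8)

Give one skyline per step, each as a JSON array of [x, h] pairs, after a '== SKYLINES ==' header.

== SKYLINES ==
[[19,20],[22,0]]
[[19,20],[22,0],[27,8],[31,0]]
[[19,20],[22,0],[27,8],[31,0]]
[[19,20],[22,0],[27,8],[31,0]]
[[19,20],[22,0],[27,8],[31,0]]
[[19,20],[22,0],[27,8],[31,20],[37,0]]
[[19,20],[22,0],[27,8],[31,20],[37,0],[46,12],[50,0]]
[[16,13],[17,0],[19,20],[22,0],[27,8],[31,20],[37,0],[46,12],[50,0]]
[[3,20],[11,0],[16,13],[17,0],[19,20],[22,0],[27,8],[31,20],[37,0],[46,12],[50,0]]
[[3,20],[11,0],[16,13],[17,3],[19,20],[22,3],[27,8],[31,20],[37,0],[46,12],[50,0]]
[[3,20],[11,0],[16,13],[17,3],[19,20],[22,3],[26,10],[28,8],[31,20],[37,0],[46,12],[50,0]]
[[3,20],[11,0],[16,13],[17,3],[19,20],[22,3],[26,10],[28,8],[31,20],[37,0],[38,8],[41,0],[46,12],[50,0]]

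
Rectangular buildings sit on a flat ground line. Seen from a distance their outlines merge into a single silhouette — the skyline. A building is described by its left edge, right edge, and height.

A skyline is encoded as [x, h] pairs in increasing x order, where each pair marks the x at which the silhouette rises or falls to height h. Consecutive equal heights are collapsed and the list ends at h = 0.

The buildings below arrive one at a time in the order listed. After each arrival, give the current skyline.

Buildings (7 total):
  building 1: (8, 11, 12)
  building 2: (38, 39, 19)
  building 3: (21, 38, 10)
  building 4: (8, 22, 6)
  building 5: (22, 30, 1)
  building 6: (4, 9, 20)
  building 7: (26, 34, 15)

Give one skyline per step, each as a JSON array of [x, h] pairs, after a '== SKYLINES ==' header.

== SKYLINES ==
[[8,12],[11,0]]
[[8,12],[11,0],[38,19],[39,0]]
[[8,12],[11,0],[21,10],[38,19],[39,0]]
[[8,12],[11,6],[21,10],[38,19],[39,0]]
[[8,12],[11,6],[21,10],[38,19],[39,0]]
[[4,20],[9,12],[11,6],[21,10],[38,19],[39,0]]
[[4,20],[9,12],[11,6],[21,10],[26,15],[34,10],[38,19],[39,0]]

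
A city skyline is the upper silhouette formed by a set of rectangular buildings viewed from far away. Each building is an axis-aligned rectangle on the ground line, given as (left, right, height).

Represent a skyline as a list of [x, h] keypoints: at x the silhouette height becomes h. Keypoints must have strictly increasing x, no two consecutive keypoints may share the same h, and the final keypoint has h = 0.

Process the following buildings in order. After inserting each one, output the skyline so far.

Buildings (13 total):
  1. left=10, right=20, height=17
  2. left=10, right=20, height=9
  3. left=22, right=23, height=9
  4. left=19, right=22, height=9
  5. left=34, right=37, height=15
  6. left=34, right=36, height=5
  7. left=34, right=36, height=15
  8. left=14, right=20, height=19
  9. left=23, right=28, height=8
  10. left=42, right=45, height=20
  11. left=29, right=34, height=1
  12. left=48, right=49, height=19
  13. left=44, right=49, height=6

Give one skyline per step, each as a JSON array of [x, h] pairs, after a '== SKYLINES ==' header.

== SKYLINES ==
[[10,17],[20,0]]
[[10,17],[20,0]]
[[10,17],[20,0],[22,9],[23,0]]
[[10,17],[20,9],[23,0]]
[[10,17],[20,9],[23,0],[34,15],[37,0]]
[[10,17],[20,9],[23,0],[34,15],[37,0]]
[[10,17],[20,9],[23,0],[34,15],[37,0]]
[[10,17],[14,19],[20,9],[23,0],[34,15],[37,0]]
[[10,17],[14,19],[20,9],[23,8],[28,0],[34,15],[37,0]]
[[10,17],[14,19],[20,9],[23,8],[28,0],[34,15],[37,0],[42,20],[45,0]]
[[10,17],[14,19],[20,9],[23,8],[28,0],[29,1],[34,15],[37,0],[42,20],[45,0]]
[[10,17],[14,19],[20,9],[23,8],[28,0],[29,1],[34,15],[37,0],[42,20],[45,0],[48,19],[49,0]]
[[10,17],[14,19],[20,9],[23,8],[28,0],[29,1],[34,15],[37,0],[42,20],[45,6],[48,19],[49,0]]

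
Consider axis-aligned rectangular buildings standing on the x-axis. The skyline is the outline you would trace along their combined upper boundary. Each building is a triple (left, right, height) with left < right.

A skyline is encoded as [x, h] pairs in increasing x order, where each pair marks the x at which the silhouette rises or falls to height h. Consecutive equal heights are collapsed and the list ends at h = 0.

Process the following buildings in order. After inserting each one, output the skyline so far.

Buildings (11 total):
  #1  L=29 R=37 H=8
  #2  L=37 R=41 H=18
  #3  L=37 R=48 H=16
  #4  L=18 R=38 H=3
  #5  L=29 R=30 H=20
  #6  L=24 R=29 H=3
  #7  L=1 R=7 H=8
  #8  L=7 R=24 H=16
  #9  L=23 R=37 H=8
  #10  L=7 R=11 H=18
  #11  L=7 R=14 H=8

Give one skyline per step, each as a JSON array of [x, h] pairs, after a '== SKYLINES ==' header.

== SKYLINES ==
[[29,8],[37,0]]
[[29,8],[37,18],[41,0]]
[[29,8],[37,18],[41,16],[48,0]]
[[18,3],[29,8],[37,18],[41,16],[48,0]]
[[18,3],[29,20],[30,8],[37,18],[41,16],[48,0]]
[[18,3],[29,20],[30,8],[37,18],[41,16],[48,0]]
[[1,8],[7,0],[18,3],[29,20],[30,8],[37,18],[41,16],[48,0]]
[[1,8],[7,16],[24,3],[29,20],[30,8],[37,18],[41,16],[48,0]]
[[1,8],[7,16],[24,8],[29,20],[30,8],[37,18],[41,16],[48,0]]
[[1,8],[7,18],[11,16],[24,8],[29,20],[30,8],[37,18],[41,16],[48,0]]
[[1,8],[7,18],[11,16],[24,8],[29,20],[30,8],[37,18],[41,16],[48,0]]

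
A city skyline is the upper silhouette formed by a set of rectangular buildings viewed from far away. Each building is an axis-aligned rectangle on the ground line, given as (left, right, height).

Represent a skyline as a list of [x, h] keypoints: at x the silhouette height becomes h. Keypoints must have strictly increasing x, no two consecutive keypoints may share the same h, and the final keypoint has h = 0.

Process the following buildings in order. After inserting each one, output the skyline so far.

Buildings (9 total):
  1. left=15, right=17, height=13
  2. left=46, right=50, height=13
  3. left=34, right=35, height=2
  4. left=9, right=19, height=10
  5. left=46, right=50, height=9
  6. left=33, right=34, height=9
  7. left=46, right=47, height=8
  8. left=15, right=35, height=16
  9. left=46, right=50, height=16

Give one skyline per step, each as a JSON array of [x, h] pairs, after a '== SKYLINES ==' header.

== SKYLINES ==
[[15,13],[17,0]]
[[15,13],[17,0],[46,13],[50,0]]
[[15,13],[17,0],[34,2],[35,0],[46,13],[50,0]]
[[9,10],[15,13],[17,10],[19,0],[34,2],[35,0],[46,13],[50,0]]
[[9,10],[15,13],[17,10],[19,0],[34,2],[35,0],[46,13],[50,0]]
[[9,10],[15,13],[17,10],[19,0],[33,9],[34,2],[35,0],[46,13],[50,0]]
[[9,10],[15,13],[17,10],[19,0],[33,9],[34,2],[35,0],[46,13],[50,0]]
[[9,10],[15,16],[35,0],[46,13],[50,0]]
[[9,10],[15,16],[35,0],[46,16],[50,0]]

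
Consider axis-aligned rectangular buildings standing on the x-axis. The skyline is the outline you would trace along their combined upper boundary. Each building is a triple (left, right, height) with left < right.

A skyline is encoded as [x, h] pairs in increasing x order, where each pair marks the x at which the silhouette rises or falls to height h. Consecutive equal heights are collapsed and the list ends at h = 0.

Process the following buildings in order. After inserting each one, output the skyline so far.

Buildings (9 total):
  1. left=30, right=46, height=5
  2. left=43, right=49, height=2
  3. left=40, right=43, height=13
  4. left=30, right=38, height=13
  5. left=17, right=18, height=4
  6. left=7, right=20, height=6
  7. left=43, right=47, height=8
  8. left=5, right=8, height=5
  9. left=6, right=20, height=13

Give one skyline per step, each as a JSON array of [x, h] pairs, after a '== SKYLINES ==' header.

== SKYLINES ==
[[30,5],[46,0]]
[[30,5],[46,2],[49,0]]
[[30,5],[40,13],[43,5],[46,2],[49,0]]
[[30,13],[38,5],[40,13],[43,5],[46,2],[49,0]]
[[17,4],[18,0],[30,13],[38,5],[40,13],[43,5],[46,2],[49,0]]
[[7,6],[20,0],[30,13],[38,5],[40,13],[43,5],[46,2],[49,0]]
[[7,6],[20,0],[30,13],[38,5],[40,13],[43,8],[47,2],[49,0]]
[[5,5],[7,6],[20,0],[30,13],[38,5],[40,13],[43,8],[47,2],[49,0]]
[[5,5],[6,13],[20,0],[30,13],[38,5],[40,13],[43,8],[47,2],[49,0]]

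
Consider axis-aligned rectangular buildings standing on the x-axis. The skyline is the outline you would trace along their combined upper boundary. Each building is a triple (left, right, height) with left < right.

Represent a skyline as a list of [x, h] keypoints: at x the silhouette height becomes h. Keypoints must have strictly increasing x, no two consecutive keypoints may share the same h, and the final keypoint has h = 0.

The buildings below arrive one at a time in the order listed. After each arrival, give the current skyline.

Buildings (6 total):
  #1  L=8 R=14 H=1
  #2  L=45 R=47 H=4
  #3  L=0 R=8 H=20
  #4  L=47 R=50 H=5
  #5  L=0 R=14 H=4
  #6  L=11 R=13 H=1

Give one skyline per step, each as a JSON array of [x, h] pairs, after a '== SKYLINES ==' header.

== SKYLINES ==
[[8,1],[14,0]]
[[8,1],[14,0],[45,4],[47,0]]
[[0,20],[8,1],[14,0],[45,4],[47,0]]
[[0,20],[8,1],[14,0],[45,4],[47,5],[50,0]]
[[0,20],[8,4],[14,0],[45,4],[47,5],[50,0]]
[[0,20],[8,4],[14,0],[45,4],[47,5],[50,0]]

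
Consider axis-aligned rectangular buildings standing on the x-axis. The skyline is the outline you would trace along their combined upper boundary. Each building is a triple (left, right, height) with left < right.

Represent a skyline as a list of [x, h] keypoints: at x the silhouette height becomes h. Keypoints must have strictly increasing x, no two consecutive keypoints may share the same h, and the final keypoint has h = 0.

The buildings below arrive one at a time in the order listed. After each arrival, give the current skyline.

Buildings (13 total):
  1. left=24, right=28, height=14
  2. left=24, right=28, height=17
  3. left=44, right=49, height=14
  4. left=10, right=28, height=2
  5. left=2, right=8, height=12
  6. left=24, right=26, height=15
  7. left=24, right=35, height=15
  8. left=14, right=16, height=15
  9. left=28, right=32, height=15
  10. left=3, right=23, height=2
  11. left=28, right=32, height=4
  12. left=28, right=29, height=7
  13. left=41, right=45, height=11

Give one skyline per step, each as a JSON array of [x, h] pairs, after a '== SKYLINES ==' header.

== SKYLINES ==
[[24,14],[28,0]]
[[24,17],[28,0]]
[[24,17],[28,0],[44,14],[49,0]]
[[10,2],[24,17],[28,0],[44,14],[49,0]]
[[2,12],[8,0],[10,2],[24,17],[28,0],[44,14],[49,0]]
[[2,12],[8,0],[10,2],[24,17],[28,0],[44,14],[49,0]]
[[2,12],[8,0],[10,2],[24,17],[28,15],[35,0],[44,14],[49,0]]
[[2,12],[8,0],[10,2],[14,15],[16,2],[24,17],[28,15],[35,0],[44,14],[49,0]]
[[2,12],[8,0],[10,2],[14,15],[16,2],[24,17],[28,15],[35,0],[44,14],[49,0]]
[[2,12],[8,2],[14,15],[16,2],[24,17],[28,15],[35,0],[44,14],[49,0]]
[[2,12],[8,2],[14,15],[16,2],[24,17],[28,15],[35,0],[44,14],[49,0]]
[[2,12],[8,2],[14,15],[16,2],[24,17],[28,15],[35,0],[44,14],[49,0]]
[[2,12],[8,2],[14,15],[16,2],[24,17],[28,15],[35,0],[41,11],[44,14],[49,0]]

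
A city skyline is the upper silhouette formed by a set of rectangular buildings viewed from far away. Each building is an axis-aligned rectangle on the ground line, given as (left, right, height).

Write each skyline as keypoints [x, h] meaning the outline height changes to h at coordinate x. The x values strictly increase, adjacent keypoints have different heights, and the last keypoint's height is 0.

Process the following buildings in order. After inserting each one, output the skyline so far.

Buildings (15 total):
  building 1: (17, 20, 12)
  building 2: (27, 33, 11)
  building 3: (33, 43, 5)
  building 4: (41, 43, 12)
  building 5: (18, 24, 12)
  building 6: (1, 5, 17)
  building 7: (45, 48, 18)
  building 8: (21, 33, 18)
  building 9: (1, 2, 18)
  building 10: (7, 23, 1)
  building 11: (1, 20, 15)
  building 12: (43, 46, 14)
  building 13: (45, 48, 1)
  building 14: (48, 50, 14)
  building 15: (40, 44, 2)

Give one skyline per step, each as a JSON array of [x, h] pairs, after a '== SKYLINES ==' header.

== SKYLINES ==
[[17,12],[20,0]]
[[17,12],[20,0],[27,11],[33,0]]
[[17,12],[20,0],[27,11],[33,5],[43,0]]
[[17,12],[20,0],[27,11],[33,5],[41,12],[43,0]]
[[17,12],[24,0],[27,11],[33,5],[41,12],[43,0]]
[[1,17],[5,0],[17,12],[24,0],[27,11],[33,5],[41,12],[43,0]]
[[1,17],[5,0],[17,12],[24,0],[27,11],[33,5],[41,12],[43,0],[45,18],[48,0]]
[[1,17],[5,0],[17,12],[21,18],[33,5],[41,12],[43,0],[45,18],[48,0]]
[[1,18],[2,17],[5,0],[17,12],[21,18],[33,5],[41,12],[43,0],[45,18],[48,0]]
[[1,18],[2,17],[5,0],[7,1],[17,12],[21,18],[33,5],[41,12],[43,0],[45,18],[48,0]]
[[1,18],[2,17],[5,15],[20,12],[21,18],[33,5],[41,12],[43,0],[45,18],[48,0]]
[[1,18],[2,17],[5,15],[20,12],[21,18],[33,5],[41,12],[43,14],[45,18],[48,0]]
[[1,18],[2,17],[5,15],[20,12],[21,18],[33,5],[41,12],[43,14],[45,18],[48,0]]
[[1,18],[2,17],[5,15],[20,12],[21,18],[33,5],[41,12],[43,14],[45,18],[48,14],[50,0]]
[[1,18],[2,17],[5,15],[20,12],[21,18],[33,5],[41,12],[43,14],[45,18],[48,14],[50,0]]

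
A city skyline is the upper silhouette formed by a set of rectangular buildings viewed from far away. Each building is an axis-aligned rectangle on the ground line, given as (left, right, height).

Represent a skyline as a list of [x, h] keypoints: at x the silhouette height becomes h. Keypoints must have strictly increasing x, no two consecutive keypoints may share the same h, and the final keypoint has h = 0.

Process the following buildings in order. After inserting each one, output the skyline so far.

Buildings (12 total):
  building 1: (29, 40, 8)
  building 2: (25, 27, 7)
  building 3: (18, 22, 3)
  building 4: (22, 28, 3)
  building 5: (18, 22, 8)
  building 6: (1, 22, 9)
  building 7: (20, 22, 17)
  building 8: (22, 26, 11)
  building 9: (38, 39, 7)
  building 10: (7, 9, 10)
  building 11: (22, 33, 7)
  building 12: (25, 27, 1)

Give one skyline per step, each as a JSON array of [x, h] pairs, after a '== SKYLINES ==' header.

== SKYLINES ==
[[29,8],[40,0]]
[[25,7],[27,0],[29,8],[40,0]]
[[18,3],[22,0],[25,7],[27,0],[29,8],[40,0]]
[[18,3],[25,7],[27,3],[28,0],[29,8],[40,0]]
[[18,8],[22,3],[25,7],[27,3],[28,0],[29,8],[40,0]]
[[1,9],[22,3],[25,7],[27,3],[28,0],[29,8],[40,0]]
[[1,9],[20,17],[22,3],[25,7],[27,3],[28,0],[29,8],[40,0]]
[[1,9],[20,17],[22,11],[26,7],[27,3],[28,0],[29,8],[40,0]]
[[1,9],[20,17],[22,11],[26,7],[27,3],[28,0],[29,8],[40,0]]
[[1,9],[7,10],[9,9],[20,17],[22,11],[26,7],[27,3],[28,0],[29,8],[40,0]]
[[1,9],[7,10],[9,9],[20,17],[22,11],[26,7],[29,8],[40,0]]
[[1,9],[7,10],[9,9],[20,17],[22,11],[26,7],[29,8],[40,0]]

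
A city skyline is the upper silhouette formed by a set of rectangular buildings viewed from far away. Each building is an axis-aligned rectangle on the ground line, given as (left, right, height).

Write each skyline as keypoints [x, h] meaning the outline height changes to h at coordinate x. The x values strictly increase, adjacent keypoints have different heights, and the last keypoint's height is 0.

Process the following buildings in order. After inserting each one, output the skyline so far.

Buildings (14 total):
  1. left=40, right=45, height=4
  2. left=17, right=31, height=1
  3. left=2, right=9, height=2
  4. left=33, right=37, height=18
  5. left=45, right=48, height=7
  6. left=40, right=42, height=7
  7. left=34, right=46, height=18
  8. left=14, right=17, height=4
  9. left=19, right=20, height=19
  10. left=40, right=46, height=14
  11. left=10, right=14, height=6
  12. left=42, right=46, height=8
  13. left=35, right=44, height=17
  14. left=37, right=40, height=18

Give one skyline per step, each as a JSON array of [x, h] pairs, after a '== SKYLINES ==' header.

== SKYLINES ==
[[40,4],[45,0]]
[[17,1],[31,0],[40,4],[45,0]]
[[2,2],[9,0],[17,1],[31,0],[40,4],[45,0]]
[[2,2],[9,0],[17,1],[31,0],[33,18],[37,0],[40,4],[45,0]]
[[2,2],[9,0],[17,1],[31,0],[33,18],[37,0],[40,4],[45,7],[48,0]]
[[2,2],[9,0],[17,1],[31,0],[33,18],[37,0],[40,7],[42,4],[45,7],[48,0]]
[[2,2],[9,0],[17,1],[31,0],[33,18],[46,7],[48,0]]
[[2,2],[9,0],[14,4],[17,1],[31,0],[33,18],[46,7],[48,0]]
[[2,2],[9,0],[14,4],[17,1],[19,19],[20,1],[31,0],[33,18],[46,7],[48,0]]
[[2,2],[9,0],[14,4],[17,1],[19,19],[20,1],[31,0],[33,18],[46,7],[48,0]]
[[2,2],[9,0],[10,6],[14,4],[17,1],[19,19],[20,1],[31,0],[33,18],[46,7],[48,0]]
[[2,2],[9,0],[10,6],[14,4],[17,1],[19,19],[20,1],[31,0],[33,18],[46,7],[48,0]]
[[2,2],[9,0],[10,6],[14,4],[17,1],[19,19],[20,1],[31,0],[33,18],[46,7],[48,0]]
[[2,2],[9,0],[10,6],[14,4],[17,1],[19,19],[20,1],[31,0],[33,18],[46,7],[48,0]]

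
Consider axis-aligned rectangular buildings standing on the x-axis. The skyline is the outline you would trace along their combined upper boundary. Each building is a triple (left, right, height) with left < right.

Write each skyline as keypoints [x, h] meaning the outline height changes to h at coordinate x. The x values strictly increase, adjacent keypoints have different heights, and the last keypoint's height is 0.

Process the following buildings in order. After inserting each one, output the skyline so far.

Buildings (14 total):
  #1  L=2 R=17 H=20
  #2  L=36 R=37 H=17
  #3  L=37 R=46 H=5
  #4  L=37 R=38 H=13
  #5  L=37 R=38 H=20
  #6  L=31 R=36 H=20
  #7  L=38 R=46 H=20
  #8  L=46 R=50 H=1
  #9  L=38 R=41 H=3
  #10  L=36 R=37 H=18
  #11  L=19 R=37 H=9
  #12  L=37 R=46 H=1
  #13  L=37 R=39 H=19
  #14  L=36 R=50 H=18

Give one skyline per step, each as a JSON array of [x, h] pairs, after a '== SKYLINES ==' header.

== SKYLINES ==
[[2,20],[17,0]]
[[2,20],[17,0],[36,17],[37,0]]
[[2,20],[17,0],[36,17],[37,5],[46,0]]
[[2,20],[17,0],[36,17],[37,13],[38,5],[46,0]]
[[2,20],[17,0],[36,17],[37,20],[38,5],[46,0]]
[[2,20],[17,0],[31,20],[36,17],[37,20],[38,5],[46,0]]
[[2,20],[17,0],[31,20],[36,17],[37,20],[46,0]]
[[2,20],[17,0],[31,20],[36,17],[37,20],[46,1],[50,0]]
[[2,20],[17,0],[31,20],[36,17],[37,20],[46,1],[50,0]]
[[2,20],[17,0],[31,20],[36,18],[37,20],[46,1],[50,0]]
[[2,20],[17,0],[19,9],[31,20],[36,18],[37,20],[46,1],[50,0]]
[[2,20],[17,0],[19,9],[31,20],[36,18],[37,20],[46,1],[50,0]]
[[2,20],[17,0],[19,9],[31,20],[36,18],[37,20],[46,1],[50,0]]
[[2,20],[17,0],[19,9],[31,20],[36,18],[37,20],[46,18],[50,0]]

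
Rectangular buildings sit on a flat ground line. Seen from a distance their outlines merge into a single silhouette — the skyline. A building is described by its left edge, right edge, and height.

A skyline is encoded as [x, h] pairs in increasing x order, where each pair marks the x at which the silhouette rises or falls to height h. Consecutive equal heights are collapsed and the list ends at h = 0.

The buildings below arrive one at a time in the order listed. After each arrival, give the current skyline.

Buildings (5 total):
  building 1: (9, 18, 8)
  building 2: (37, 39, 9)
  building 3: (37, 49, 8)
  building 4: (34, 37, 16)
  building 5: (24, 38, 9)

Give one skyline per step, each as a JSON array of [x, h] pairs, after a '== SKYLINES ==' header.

== SKYLINES ==
[[9,8],[18,0]]
[[9,8],[18,0],[37,9],[39,0]]
[[9,8],[18,0],[37,9],[39,8],[49,0]]
[[9,8],[18,0],[34,16],[37,9],[39,8],[49,0]]
[[9,8],[18,0],[24,9],[34,16],[37,9],[39,8],[49,0]]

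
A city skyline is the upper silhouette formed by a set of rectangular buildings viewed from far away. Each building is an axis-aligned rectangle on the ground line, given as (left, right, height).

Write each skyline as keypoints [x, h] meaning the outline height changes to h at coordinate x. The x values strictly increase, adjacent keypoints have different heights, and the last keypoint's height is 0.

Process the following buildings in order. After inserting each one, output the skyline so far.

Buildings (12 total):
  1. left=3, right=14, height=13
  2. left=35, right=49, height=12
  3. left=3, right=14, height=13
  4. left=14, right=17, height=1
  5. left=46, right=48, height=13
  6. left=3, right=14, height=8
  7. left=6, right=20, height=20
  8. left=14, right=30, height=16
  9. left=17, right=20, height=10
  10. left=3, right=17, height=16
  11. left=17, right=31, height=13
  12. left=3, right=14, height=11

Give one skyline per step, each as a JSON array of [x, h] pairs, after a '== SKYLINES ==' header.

== SKYLINES ==
[[3,13],[14,0]]
[[3,13],[14,0],[35,12],[49,0]]
[[3,13],[14,0],[35,12],[49,0]]
[[3,13],[14,1],[17,0],[35,12],[49,0]]
[[3,13],[14,1],[17,0],[35,12],[46,13],[48,12],[49,0]]
[[3,13],[14,1],[17,0],[35,12],[46,13],[48,12],[49,0]]
[[3,13],[6,20],[20,0],[35,12],[46,13],[48,12],[49,0]]
[[3,13],[6,20],[20,16],[30,0],[35,12],[46,13],[48,12],[49,0]]
[[3,13],[6,20],[20,16],[30,0],[35,12],[46,13],[48,12],[49,0]]
[[3,16],[6,20],[20,16],[30,0],[35,12],[46,13],[48,12],[49,0]]
[[3,16],[6,20],[20,16],[30,13],[31,0],[35,12],[46,13],[48,12],[49,0]]
[[3,16],[6,20],[20,16],[30,13],[31,0],[35,12],[46,13],[48,12],[49,0]]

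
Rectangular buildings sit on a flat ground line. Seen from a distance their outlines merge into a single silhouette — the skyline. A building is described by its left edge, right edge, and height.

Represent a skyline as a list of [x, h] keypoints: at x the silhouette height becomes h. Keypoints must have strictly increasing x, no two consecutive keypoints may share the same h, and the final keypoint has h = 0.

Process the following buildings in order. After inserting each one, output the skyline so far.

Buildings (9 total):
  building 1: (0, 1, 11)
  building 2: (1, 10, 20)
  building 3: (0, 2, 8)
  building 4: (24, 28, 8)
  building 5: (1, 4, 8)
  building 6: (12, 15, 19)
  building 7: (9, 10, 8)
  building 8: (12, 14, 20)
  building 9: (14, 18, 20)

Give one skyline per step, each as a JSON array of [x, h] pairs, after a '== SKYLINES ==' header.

== SKYLINES ==
[[0,11],[1,0]]
[[0,11],[1,20],[10,0]]
[[0,11],[1,20],[10,0]]
[[0,11],[1,20],[10,0],[24,8],[28,0]]
[[0,11],[1,20],[10,0],[24,8],[28,0]]
[[0,11],[1,20],[10,0],[12,19],[15,0],[24,8],[28,0]]
[[0,11],[1,20],[10,0],[12,19],[15,0],[24,8],[28,0]]
[[0,11],[1,20],[10,0],[12,20],[14,19],[15,0],[24,8],[28,0]]
[[0,11],[1,20],[10,0],[12,20],[18,0],[24,8],[28,0]]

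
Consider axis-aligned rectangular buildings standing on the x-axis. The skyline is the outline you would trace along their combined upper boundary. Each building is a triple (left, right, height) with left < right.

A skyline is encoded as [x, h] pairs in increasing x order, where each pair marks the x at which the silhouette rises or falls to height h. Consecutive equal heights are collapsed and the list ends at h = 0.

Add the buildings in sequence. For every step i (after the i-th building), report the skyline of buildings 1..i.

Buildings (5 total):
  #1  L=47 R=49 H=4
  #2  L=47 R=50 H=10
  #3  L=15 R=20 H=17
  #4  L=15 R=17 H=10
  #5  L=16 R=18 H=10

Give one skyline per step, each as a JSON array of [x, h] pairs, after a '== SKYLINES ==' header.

== SKYLINES ==
[[47,4],[49,0]]
[[47,10],[50,0]]
[[15,17],[20,0],[47,10],[50,0]]
[[15,17],[20,0],[47,10],[50,0]]
[[15,17],[20,0],[47,10],[50,0]]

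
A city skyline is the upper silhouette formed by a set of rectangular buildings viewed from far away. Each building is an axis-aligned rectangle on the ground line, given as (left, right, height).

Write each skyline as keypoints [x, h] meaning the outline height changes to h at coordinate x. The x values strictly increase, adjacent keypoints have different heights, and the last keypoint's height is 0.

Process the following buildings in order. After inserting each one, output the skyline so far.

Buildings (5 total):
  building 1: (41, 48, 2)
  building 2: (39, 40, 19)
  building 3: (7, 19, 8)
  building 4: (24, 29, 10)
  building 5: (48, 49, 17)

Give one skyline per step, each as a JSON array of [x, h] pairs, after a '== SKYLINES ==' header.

== SKYLINES ==
[[41,2],[48,0]]
[[39,19],[40,0],[41,2],[48,0]]
[[7,8],[19,0],[39,19],[40,0],[41,2],[48,0]]
[[7,8],[19,0],[24,10],[29,0],[39,19],[40,0],[41,2],[48,0]]
[[7,8],[19,0],[24,10],[29,0],[39,19],[40,0],[41,2],[48,17],[49,0]]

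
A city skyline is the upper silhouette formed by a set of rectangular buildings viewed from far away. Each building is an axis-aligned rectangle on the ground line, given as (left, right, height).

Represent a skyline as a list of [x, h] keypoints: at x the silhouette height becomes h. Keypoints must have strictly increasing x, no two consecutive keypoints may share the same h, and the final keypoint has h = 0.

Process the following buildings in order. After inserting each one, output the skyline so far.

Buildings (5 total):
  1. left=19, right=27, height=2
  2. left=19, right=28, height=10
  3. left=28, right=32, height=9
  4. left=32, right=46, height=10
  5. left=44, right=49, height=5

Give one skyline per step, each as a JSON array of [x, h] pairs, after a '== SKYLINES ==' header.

== SKYLINES ==
[[19,2],[27,0]]
[[19,10],[28,0]]
[[19,10],[28,9],[32,0]]
[[19,10],[28,9],[32,10],[46,0]]
[[19,10],[28,9],[32,10],[46,5],[49,0]]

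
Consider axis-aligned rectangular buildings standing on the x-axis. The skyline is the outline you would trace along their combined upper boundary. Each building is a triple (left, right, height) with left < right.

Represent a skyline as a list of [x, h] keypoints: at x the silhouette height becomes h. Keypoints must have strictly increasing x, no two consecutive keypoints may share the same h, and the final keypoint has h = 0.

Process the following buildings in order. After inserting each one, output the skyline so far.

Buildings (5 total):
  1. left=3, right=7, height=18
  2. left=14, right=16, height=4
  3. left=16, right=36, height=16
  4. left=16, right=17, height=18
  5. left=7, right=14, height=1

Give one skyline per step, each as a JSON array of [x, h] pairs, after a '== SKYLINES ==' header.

== SKYLINES ==
[[3,18],[7,0]]
[[3,18],[7,0],[14,4],[16,0]]
[[3,18],[7,0],[14,4],[16,16],[36,0]]
[[3,18],[7,0],[14,4],[16,18],[17,16],[36,0]]
[[3,18],[7,1],[14,4],[16,18],[17,16],[36,0]]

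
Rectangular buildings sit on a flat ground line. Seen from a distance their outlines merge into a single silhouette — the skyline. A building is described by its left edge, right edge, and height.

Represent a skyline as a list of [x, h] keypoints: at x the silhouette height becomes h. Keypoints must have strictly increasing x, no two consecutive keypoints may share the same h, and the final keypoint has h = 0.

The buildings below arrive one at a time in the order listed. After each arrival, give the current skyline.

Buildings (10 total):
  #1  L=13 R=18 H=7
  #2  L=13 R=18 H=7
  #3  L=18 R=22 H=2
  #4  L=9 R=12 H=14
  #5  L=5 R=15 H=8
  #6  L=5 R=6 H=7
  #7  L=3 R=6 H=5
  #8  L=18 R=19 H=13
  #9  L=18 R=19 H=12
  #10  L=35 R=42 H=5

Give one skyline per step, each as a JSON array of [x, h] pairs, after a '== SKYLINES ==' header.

== SKYLINES ==
[[13,7],[18,0]]
[[13,7],[18,0]]
[[13,7],[18,2],[22,0]]
[[9,14],[12,0],[13,7],[18,2],[22,0]]
[[5,8],[9,14],[12,8],[15,7],[18,2],[22,0]]
[[5,8],[9,14],[12,8],[15,7],[18,2],[22,0]]
[[3,5],[5,8],[9,14],[12,8],[15,7],[18,2],[22,0]]
[[3,5],[5,8],[9,14],[12,8],[15,7],[18,13],[19,2],[22,0]]
[[3,5],[5,8],[9,14],[12,8],[15,7],[18,13],[19,2],[22,0]]
[[3,5],[5,8],[9,14],[12,8],[15,7],[18,13],[19,2],[22,0],[35,5],[42,0]]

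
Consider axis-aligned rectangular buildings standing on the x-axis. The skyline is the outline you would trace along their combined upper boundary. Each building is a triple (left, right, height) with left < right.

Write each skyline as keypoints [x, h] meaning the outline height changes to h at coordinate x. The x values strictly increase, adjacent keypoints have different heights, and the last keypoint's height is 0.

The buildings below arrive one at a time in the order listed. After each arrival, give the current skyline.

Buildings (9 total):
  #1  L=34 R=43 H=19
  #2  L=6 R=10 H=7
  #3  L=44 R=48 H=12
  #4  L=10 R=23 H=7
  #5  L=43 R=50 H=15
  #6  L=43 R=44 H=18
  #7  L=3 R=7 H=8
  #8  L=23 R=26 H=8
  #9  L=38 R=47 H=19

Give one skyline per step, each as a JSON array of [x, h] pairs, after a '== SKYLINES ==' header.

== SKYLINES ==
[[34,19],[43,0]]
[[6,7],[10,0],[34,19],[43,0]]
[[6,7],[10,0],[34,19],[43,0],[44,12],[48,0]]
[[6,7],[23,0],[34,19],[43,0],[44,12],[48,0]]
[[6,7],[23,0],[34,19],[43,15],[50,0]]
[[6,7],[23,0],[34,19],[43,18],[44,15],[50,0]]
[[3,8],[7,7],[23,0],[34,19],[43,18],[44,15],[50,0]]
[[3,8],[7,7],[23,8],[26,0],[34,19],[43,18],[44,15],[50,0]]
[[3,8],[7,7],[23,8],[26,0],[34,19],[47,15],[50,0]]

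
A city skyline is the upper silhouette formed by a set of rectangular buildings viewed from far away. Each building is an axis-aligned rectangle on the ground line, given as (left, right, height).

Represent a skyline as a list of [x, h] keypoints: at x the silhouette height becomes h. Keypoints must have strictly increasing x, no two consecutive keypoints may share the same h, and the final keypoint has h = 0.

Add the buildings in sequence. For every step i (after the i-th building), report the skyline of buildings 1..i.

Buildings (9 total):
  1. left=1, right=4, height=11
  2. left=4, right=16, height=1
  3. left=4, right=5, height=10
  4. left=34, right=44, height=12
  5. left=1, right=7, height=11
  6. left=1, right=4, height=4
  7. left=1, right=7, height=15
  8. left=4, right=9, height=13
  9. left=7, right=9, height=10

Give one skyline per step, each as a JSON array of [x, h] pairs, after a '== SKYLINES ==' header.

== SKYLINES ==
[[1,11],[4,0]]
[[1,11],[4,1],[16,0]]
[[1,11],[4,10],[5,1],[16,0]]
[[1,11],[4,10],[5,1],[16,0],[34,12],[44,0]]
[[1,11],[7,1],[16,0],[34,12],[44,0]]
[[1,11],[7,1],[16,0],[34,12],[44,0]]
[[1,15],[7,1],[16,0],[34,12],[44,0]]
[[1,15],[7,13],[9,1],[16,0],[34,12],[44,0]]
[[1,15],[7,13],[9,1],[16,0],[34,12],[44,0]]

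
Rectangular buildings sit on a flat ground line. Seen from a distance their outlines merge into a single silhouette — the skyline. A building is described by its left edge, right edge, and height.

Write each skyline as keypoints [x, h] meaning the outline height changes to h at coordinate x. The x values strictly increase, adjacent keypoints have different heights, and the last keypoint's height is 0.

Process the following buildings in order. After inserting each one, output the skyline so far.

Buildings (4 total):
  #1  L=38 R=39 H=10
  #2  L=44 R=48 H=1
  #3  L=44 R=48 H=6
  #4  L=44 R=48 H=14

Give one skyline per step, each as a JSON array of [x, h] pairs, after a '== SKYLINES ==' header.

== SKYLINES ==
[[38,10],[39,0]]
[[38,10],[39,0],[44,1],[48,0]]
[[38,10],[39,0],[44,6],[48,0]]
[[38,10],[39,0],[44,14],[48,0]]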